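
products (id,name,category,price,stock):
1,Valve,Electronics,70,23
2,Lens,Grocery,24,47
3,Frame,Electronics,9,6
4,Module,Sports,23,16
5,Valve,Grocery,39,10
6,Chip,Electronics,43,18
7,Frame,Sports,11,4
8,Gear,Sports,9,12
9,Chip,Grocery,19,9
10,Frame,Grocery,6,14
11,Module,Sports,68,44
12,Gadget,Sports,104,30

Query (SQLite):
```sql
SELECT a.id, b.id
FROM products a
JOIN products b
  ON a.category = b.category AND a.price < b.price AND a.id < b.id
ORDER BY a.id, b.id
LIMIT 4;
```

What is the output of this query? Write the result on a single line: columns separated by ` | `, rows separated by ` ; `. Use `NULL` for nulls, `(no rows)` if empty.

Pairs (a,b) with same category, a.price < b.price, a.id < b.id.
category groups: Electronics:{1,3,6} Grocery:{2,5,9,10} Sports:{4,7,8,11,12}
Ordered by (a.id, b.id); first 4.

2 | 5 ; 3 | 6 ; 4 | 11 ; 4 | 12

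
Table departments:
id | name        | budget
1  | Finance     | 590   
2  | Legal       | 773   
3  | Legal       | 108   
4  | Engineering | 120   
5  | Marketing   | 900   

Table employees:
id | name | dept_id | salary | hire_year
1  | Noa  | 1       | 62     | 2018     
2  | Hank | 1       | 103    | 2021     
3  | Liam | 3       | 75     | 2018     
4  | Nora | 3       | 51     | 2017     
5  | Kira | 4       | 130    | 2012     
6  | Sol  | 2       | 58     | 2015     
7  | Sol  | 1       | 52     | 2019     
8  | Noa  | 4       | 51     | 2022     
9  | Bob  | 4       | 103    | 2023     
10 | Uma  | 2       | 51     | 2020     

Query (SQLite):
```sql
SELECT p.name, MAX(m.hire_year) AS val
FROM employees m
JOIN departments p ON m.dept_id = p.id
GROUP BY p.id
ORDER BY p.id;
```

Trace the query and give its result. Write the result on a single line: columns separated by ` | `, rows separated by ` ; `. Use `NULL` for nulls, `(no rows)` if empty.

Join each employees row to its departments via dept_id.
Group joined rows by departments.id; compute MAX(m.hire_year) per group.
  1: ids {1, 2, 7} → MAX(m.hire_year)=2021
  2: ids {6, 10} → MAX(m.hire_year)=2020
  3: ids {3, 4} → MAX(m.hire_year)=2018
  4: ids {5, 8, 9} → MAX(m.hire_year)=2023

Finance | 2021 ; Legal | 2020 ; Legal | 2018 ; Engineering | 2023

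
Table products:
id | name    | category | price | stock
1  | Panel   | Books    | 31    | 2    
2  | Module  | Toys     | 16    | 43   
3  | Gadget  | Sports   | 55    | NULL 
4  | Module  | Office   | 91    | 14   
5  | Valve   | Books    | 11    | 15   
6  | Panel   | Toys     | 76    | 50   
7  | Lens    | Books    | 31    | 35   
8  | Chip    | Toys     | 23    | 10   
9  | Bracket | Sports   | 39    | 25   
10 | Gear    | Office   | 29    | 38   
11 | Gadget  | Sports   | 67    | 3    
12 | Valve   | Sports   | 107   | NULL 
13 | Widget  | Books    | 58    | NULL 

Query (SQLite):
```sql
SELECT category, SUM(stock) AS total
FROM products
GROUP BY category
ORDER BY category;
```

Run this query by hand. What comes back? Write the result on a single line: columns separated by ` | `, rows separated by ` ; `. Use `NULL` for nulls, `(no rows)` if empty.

Books | 52 ; Office | 52 ; Sports | 28 ; Toys | 103

Partition products by category; compute SUM(stock) within each group.
  Books: ids {1, 5, 7, 13} → SUM(stock)=52
  Office: ids {4, 10} → SUM(stock)=52
  Sports: ids {3, 9, 11, 12} → SUM(stock)=28
  Toys: ids {2, 6, 8} → SUM(stock)=103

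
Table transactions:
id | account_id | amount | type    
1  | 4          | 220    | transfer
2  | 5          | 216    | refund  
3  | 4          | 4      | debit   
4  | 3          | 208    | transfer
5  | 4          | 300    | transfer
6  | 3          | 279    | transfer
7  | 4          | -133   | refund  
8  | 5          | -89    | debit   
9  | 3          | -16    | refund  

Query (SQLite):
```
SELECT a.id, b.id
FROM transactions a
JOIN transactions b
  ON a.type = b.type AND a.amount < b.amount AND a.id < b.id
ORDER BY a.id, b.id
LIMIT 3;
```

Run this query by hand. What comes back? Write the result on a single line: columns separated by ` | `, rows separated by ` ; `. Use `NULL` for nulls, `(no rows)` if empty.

Pairs (a,b) with same type, a.amount < b.amount, a.id < b.id.
type groups: debit:{3,8} refund:{2,7,9} transfer:{1,4,5,6}
Ordered by (a.id, b.id); first 3.

1 | 5 ; 1 | 6 ; 4 | 5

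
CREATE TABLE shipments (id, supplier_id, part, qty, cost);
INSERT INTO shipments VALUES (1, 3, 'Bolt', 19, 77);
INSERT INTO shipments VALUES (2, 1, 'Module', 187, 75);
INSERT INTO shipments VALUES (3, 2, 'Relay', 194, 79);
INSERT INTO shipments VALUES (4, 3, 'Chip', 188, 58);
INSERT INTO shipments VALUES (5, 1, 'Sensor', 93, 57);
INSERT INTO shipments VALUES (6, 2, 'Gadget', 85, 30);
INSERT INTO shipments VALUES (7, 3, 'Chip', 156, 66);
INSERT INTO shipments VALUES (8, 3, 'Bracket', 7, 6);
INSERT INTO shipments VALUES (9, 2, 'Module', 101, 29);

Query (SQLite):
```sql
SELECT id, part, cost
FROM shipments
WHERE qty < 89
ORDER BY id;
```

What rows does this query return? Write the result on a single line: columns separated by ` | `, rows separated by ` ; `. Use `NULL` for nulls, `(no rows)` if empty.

qty < 89: ids {1, 6, 8}

1 | Bolt | 77 ; 6 | Gadget | 30 ; 8 | Bracket | 6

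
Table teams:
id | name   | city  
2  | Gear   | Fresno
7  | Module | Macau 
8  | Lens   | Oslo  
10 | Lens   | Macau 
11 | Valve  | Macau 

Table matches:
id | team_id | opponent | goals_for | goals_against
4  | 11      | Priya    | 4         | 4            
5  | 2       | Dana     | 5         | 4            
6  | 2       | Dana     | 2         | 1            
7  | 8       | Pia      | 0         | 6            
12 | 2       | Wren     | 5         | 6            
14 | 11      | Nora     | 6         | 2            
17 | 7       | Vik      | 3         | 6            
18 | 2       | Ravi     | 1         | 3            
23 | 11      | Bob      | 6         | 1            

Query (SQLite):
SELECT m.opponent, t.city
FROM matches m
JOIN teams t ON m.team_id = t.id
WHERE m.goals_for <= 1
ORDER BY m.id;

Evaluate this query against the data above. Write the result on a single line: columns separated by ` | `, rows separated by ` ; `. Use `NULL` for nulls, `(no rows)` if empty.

Pia | Oslo ; Ravi | Fresno

Each matches row matches the teams row where team_id = teams.id.
Then keep rows with m.goals_for <= 1.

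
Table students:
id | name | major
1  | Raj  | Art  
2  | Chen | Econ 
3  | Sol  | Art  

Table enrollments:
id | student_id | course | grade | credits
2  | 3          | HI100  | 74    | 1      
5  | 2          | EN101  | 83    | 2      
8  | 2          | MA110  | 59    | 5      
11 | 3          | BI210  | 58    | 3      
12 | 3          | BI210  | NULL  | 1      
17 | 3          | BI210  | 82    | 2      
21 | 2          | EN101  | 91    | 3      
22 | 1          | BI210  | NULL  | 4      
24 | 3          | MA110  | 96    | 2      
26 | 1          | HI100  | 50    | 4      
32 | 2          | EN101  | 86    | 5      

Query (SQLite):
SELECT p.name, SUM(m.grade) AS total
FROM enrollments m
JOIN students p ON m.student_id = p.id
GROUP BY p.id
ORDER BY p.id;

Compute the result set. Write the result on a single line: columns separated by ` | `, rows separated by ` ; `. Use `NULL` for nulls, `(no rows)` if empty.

Raj | 50 ; Chen | 319 ; Sol | 310

Join each enrollments row to its students via student_id.
Group joined rows by students.id; compute SUM(m.grade) per group.
  1: ids {22, 26} → SUM(m.grade)=50
  2: ids {5, 8, 21, 32} → SUM(m.grade)=319
  3: ids {2, 11, 12, 17, 24} → SUM(m.grade)=310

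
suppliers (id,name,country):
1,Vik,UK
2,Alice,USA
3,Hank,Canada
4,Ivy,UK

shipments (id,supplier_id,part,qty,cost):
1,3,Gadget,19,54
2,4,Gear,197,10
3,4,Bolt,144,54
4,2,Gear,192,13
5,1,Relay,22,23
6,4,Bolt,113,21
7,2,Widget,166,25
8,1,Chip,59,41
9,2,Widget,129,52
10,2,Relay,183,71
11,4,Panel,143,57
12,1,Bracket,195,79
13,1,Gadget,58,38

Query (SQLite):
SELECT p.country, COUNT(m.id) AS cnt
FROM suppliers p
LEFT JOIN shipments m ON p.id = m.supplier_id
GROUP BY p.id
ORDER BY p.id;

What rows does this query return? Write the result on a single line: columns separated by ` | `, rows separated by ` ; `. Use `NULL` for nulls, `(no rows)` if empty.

UK | 4 ; USA | 4 ; Canada | 1 ; UK | 4

LEFT JOIN keeps every suppliers row; unmatched ones get NULL for shipments columns.
Group by suppliers.id and compute COUNT(m.id). COUNT(col) of an all-NULL group is 0.
  1: ids {5, 8, 12, 13} → COUNT(m.id)=4
  2: ids {4, 7, 9, 10} → COUNT(m.id)=4
  3: ids {1} → COUNT(m.id)=1
  4: ids {2, 3, 6, 11} → COUNT(m.id)=4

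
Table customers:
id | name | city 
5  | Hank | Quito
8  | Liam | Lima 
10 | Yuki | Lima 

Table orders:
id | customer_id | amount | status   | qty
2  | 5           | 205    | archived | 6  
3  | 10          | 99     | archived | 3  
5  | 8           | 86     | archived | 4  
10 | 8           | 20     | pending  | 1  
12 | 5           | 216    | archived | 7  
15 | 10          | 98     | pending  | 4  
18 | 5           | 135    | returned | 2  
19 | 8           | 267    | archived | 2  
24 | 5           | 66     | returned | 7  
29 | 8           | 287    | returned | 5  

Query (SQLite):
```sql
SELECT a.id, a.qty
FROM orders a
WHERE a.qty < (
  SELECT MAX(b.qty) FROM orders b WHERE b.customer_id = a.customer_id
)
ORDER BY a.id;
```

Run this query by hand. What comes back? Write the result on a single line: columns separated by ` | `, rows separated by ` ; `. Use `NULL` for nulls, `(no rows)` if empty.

2 | 6 ; 3 | 3 ; 5 | 4 ; 10 | 1 ; 18 | 2 ; 19 | 2

For each orders row a, compute MAX(qty) over rows sharing a.customer_id.
Keep row a if a.qty < that per-group MAX.
  customer_id=5: MAX(qty) = 7
  customer_id=8: MAX(qty) = 5
  customer_id=10: MAX(qty) = 4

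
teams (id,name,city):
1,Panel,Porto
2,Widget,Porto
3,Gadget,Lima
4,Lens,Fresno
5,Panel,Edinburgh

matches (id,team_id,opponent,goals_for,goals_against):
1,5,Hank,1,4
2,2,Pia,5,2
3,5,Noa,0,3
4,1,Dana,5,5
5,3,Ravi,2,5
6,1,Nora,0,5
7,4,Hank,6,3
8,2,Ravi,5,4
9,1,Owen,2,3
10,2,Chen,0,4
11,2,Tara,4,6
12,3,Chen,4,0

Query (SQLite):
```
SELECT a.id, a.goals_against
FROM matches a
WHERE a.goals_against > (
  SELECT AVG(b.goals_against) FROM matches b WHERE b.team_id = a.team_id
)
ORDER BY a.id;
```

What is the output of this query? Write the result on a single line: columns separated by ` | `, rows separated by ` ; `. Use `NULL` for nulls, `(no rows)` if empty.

For each matches row a, compute AVG(goals_against) over rows sharing a.team_id.
Keep row a if a.goals_against > that per-group AVG.
  team_id=1: AVG(goals_against) = 4.333333
  team_id=2: AVG(goals_against) = 4.0
  team_id=3: AVG(goals_against) = 2.5
  team_id=4: AVG(goals_against) = 3.0
  team_id=5: AVG(goals_against) = 3.5

1 | 4 ; 4 | 5 ; 5 | 5 ; 6 | 5 ; 11 | 6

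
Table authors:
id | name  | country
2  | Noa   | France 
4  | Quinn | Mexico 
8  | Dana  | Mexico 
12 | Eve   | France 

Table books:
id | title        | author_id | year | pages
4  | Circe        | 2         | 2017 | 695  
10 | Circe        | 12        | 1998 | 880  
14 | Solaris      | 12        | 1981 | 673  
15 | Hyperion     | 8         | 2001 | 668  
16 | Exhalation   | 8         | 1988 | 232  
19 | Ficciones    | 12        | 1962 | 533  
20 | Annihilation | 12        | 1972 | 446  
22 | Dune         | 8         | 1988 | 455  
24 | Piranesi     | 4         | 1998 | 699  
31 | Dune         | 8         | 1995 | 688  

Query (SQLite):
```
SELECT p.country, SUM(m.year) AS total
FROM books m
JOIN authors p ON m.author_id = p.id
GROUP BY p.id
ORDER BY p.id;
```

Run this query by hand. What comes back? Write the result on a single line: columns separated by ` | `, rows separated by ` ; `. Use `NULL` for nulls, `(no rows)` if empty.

Join each books row to its authors via author_id.
Group joined rows by authors.id; compute SUM(m.year) per group.
  2: ids {4} → SUM(m.year)=2017
  4: ids {24} → SUM(m.year)=1998
  8: ids {15, 16, 22, 31} → SUM(m.year)=7972
  12: ids {10, 14, 19, 20} → SUM(m.year)=7913

France | 2017 ; Mexico | 1998 ; Mexico | 7972 ; France | 7913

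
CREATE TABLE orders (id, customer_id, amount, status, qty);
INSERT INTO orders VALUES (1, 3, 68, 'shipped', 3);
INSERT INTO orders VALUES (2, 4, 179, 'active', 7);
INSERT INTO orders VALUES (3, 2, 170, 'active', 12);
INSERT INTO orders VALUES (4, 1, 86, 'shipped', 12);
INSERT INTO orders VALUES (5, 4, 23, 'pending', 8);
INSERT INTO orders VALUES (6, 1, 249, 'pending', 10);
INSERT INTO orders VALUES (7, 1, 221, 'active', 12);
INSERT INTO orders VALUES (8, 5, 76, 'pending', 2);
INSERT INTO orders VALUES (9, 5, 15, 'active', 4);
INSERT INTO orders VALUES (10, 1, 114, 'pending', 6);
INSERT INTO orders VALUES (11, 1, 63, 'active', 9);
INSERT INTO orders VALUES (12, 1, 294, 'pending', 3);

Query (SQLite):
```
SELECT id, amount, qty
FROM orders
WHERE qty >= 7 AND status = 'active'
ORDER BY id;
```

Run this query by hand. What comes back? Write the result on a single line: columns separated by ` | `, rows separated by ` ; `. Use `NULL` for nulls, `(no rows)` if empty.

qty >= 7: ids {2, 3, 4, 5, 6, 7, 11}
status = 'active': ids {2, 3, 7, 9, 11}
Combine with AND.

2 | 179 | 7 ; 3 | 170 | 12 ; 7 | 221 | 12 ; 11 | 63 | 9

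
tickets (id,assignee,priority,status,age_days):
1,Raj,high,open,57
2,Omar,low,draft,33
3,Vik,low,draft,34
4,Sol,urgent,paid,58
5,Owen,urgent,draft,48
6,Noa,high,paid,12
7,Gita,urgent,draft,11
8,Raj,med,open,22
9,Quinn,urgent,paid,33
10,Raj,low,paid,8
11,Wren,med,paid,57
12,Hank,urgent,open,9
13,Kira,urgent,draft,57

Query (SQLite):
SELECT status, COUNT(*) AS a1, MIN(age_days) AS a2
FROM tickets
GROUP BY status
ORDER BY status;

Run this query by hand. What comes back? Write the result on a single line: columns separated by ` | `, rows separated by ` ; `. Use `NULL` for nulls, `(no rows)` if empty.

Group tickets by status.
Per group compute: COUNT(*), MIN(age_days).
  draft: ids {2, 3, 5, 7, 13} → COUNT(*)=5, MIN(age_days)=11
  open: ids {1, 8, 12} → COUNT(*)=3, MIN(age_days)=9
  paid: ids {4, 6, 9, 10, 11} → COUNT(*)=5, MIN(age_days)=8

draft | 5 | 11 ; open | 3 | 9 ; paid | 5 | 8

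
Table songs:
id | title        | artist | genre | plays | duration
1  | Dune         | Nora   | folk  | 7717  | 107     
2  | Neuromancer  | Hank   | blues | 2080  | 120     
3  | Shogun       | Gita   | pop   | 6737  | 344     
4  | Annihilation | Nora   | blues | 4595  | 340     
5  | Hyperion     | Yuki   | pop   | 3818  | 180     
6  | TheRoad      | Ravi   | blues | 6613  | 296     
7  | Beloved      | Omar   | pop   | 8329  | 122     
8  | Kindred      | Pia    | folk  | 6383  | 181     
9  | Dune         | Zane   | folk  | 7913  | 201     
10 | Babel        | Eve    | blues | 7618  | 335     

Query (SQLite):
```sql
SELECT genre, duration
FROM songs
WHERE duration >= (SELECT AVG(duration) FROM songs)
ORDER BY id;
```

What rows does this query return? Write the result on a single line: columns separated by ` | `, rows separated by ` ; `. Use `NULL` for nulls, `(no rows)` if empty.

Scalar subquery: AVG(duration) over all songs rows = 222.6.
Keep rows where duration >= that value.

pop | 344 ; blues | 340 ; blues | 296 ; blues | 335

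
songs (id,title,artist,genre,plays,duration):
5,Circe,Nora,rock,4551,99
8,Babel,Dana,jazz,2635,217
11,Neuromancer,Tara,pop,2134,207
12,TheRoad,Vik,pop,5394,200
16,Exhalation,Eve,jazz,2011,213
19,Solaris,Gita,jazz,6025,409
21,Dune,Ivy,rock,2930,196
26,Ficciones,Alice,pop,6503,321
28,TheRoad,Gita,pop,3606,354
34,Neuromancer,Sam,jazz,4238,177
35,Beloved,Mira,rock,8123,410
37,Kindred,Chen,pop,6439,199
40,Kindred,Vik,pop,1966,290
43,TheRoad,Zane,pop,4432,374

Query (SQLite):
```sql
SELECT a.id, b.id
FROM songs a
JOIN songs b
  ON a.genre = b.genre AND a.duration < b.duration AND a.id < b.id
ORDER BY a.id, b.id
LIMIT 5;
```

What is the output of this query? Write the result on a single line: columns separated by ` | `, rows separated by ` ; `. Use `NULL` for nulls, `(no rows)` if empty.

Pairs (a,b) with same genre, a.duration < b.duration, a.id < b.id.
genre groups: jazz:{8,16,19,34} pop:{11,12,26,28,37,40,43} rock:{5,21,35}
Ordered by (a.id, b.id); first 5.

5 | 21 ; 5 | 35 ; 8 | 19 ; 11 | 26 ; 11 | 28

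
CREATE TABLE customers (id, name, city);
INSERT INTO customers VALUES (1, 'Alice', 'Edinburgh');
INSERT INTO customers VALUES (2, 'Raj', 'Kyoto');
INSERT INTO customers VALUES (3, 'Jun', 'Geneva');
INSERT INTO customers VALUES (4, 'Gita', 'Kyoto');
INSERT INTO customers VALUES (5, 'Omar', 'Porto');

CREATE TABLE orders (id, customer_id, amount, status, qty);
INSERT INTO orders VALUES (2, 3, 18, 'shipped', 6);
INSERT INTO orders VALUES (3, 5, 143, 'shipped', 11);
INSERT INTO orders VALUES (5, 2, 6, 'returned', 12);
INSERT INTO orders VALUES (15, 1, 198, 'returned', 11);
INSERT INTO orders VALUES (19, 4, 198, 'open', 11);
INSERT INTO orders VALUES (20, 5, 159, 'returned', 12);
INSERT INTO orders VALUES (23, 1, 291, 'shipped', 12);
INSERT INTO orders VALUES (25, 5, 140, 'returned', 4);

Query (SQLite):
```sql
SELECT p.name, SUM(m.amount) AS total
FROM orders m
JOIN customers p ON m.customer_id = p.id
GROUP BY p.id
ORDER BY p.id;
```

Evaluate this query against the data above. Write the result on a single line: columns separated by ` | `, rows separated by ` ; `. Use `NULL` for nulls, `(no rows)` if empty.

Alice | 489 ; Raj | 6 ; Jun | 18 ; Gita | 198 ; Omar | 442

Join each orders row to its customers via customer_id.
Group joined rows by customers.id; compute SUM(m.amount) per group.
  1: ids {15, 23} → SUM(m.amount)=489
  2: ids {5} → SUM(m.amount)=6
  3: ids {2} → SUM(m.amount)=18
  4: ids {19} → SUM(m.amount)=198
  5: ids {3, 20, 25} → SUM(m.amount)=442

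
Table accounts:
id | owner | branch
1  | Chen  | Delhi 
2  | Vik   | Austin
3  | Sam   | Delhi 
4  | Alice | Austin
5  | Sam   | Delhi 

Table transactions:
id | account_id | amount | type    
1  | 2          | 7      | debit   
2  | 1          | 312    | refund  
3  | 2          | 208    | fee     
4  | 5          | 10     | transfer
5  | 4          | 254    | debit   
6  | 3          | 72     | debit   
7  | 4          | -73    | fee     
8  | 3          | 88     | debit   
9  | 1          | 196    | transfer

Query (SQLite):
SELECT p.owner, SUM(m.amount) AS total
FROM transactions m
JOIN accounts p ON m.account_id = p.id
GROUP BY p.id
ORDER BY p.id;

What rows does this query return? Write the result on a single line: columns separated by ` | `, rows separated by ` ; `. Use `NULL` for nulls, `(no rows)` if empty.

Join each transactions row to its accounts via account_id.
Group joined rows by accounts.id; compute SUM(m.amount) per group.
  1: ids {2, 9} → SUM(m.amount)=508
  2: ids {1, 3} → SUM(m.amount)=215
  3: ids {6, 8} → SUM(m.amount)=160
  4: ids {5, 7} → SUM(m.amount)=181
  5: ids {4} → SUM(m.amount)=10

Chen | 508 ; Vik | 215 ; Sam | 160 ; Alice | 181 ; Sam | 10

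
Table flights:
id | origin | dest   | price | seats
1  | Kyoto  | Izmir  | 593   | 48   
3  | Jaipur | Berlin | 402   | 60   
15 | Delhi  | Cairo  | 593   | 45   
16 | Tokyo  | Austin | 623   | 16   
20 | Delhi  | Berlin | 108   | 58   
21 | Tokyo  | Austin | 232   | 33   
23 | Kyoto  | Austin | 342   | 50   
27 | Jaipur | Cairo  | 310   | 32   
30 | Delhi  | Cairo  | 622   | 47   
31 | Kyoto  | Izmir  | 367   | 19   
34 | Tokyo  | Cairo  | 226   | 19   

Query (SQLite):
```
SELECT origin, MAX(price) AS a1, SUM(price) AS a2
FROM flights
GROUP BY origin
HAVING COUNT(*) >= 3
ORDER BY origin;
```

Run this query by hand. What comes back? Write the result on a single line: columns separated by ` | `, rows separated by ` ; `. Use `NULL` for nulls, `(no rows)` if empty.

Group flights by origin.
Per group compute: MAX(price), SUM(price).
HAVING: drop groups with fewer than 3 rows.
  Delhi: ids {15, 20, 30} → MAX(price)=622, SUM(price)=1323
  Jaipur: ids {3, 27} → MAX(price)=402, SUM(price)=712
  Kyoto: ids {1, 23, 31} → MAX(price)=593, SUM(price)=1302
  Tokyo: ids {16, 21, 34} → MAX(price)=623, SUM(price)=1081

Delhi | 622 | 1323 ; Kyoto | 593 | 1302 ; Tokyo | 623 | 1081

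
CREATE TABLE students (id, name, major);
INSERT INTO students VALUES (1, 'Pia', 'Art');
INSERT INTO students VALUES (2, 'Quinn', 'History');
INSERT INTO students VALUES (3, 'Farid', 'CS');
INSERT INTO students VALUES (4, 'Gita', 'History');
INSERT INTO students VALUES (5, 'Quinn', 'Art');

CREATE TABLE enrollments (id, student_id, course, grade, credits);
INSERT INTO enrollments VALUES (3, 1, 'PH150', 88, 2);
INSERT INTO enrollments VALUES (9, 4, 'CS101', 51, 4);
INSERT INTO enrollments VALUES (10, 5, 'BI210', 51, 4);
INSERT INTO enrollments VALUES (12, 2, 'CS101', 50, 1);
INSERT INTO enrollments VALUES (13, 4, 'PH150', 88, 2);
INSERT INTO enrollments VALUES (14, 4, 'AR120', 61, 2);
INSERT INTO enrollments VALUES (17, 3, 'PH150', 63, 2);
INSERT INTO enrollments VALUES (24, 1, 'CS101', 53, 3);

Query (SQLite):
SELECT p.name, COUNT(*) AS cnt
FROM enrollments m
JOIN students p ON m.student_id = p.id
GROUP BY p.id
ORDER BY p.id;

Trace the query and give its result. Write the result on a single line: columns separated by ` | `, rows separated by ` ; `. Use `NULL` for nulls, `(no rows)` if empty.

Join each enrollments row to its students via student_id.
Group joined rows by students.id; compute COUNT(*) per group.
  1: ids {3, 24} → COUNT(*)=2
  2: ids {12} → COUNT(*)=1
  3: ids {17} → COUNT(*)=1
  4: ids {9, 13, 14} → COUNT(*)=3
  5: ids {10} → COUNT(*)=1

Pia | 2 ; Quinn | 1 ; Farid | 1 ; Gita | 3 ; Quinn | 1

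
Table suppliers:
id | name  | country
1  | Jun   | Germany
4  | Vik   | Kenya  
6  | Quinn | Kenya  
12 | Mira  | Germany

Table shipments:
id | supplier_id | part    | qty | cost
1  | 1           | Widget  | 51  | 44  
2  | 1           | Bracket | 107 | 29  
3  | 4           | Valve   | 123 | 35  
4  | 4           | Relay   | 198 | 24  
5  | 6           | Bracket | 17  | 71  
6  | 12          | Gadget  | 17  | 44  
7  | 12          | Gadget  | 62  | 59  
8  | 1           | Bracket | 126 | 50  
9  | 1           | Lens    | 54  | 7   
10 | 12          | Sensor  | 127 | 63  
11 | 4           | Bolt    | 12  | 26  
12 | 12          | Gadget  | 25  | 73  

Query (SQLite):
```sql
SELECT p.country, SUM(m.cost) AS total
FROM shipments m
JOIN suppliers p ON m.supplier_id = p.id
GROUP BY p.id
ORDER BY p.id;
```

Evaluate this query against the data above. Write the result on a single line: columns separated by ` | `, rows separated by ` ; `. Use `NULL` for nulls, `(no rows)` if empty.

Join each shipments row to its suppliers via supplier_id.
Group joined rows by suppliers.id; compute SUM(m.cost) per group.
  1: ids {1, 2, 8, 9} → SUM(m.cost)=130
  4: ids {3, 4, 11} → SUM(m.cost)=85
  6: ids {5} → SUM(m.cost)=71
  12: ids {6, 7, 10, 12} → SUM(m.cost)=239

Germany | 130 ; Kenya | 85 ; Kenya | 71 ; Germany | 239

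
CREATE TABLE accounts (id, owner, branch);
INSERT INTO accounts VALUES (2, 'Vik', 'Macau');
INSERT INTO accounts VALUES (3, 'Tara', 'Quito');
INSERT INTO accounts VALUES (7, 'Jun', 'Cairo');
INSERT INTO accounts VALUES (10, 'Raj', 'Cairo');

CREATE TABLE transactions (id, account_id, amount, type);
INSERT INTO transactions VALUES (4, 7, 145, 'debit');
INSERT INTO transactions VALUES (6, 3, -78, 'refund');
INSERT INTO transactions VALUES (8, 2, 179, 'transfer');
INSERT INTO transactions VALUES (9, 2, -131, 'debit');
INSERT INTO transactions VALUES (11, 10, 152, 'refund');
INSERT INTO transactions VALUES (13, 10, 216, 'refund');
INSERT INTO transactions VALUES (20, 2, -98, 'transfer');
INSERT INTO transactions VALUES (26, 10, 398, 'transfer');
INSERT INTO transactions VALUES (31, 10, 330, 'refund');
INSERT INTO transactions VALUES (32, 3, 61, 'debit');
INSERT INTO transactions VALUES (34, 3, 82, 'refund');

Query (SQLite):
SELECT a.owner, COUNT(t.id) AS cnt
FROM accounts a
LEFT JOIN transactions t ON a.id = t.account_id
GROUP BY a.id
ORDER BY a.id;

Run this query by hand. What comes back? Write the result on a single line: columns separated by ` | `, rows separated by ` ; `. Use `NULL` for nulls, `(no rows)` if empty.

LEFT JOIN keeps every accounts row; unmatched ones get NULL for transactions columns.
Group by accounts.id and compute COUNT(t.id). COUNT(col) of an all-NULL group is 0.
  2: ids {8, 9, 20} → COUNT(t.id)=3
  3: ids {6, 32, 34} → COUNT(t.id)=3
  7: ids {4} → COUNT(t.id)=1
  10: ids {11, 13, 26, 31} → COUNT(t.id)=4

Vik | 3 ; Tara | 3 ; Jun | 1 ; Raj | 4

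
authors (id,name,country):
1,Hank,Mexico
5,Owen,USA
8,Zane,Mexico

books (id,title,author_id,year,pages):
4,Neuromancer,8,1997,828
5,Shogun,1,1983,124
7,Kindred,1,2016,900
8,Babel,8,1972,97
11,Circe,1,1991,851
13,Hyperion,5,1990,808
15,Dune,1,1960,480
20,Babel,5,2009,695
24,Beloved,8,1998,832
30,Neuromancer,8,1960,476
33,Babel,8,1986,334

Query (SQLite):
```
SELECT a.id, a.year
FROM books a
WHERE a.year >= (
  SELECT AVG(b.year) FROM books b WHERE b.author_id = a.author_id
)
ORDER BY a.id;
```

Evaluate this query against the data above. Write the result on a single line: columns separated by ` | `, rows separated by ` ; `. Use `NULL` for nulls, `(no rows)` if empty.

For each books row a, compute AVG(year) over rows sharing a.author_id.
Keep row a if a.year >= that per-group AVG.
  author_id=1: AVG(year) = 1987.5
  author_id=5: AVG(year) = 1999.5
  author_id=8: AVG(year) = 1982.6

4 | 1997 ; 7 | 2016 ; 11 | 1991 ; 20 | 2009 ; 24 | 1998 ; 33 | 1986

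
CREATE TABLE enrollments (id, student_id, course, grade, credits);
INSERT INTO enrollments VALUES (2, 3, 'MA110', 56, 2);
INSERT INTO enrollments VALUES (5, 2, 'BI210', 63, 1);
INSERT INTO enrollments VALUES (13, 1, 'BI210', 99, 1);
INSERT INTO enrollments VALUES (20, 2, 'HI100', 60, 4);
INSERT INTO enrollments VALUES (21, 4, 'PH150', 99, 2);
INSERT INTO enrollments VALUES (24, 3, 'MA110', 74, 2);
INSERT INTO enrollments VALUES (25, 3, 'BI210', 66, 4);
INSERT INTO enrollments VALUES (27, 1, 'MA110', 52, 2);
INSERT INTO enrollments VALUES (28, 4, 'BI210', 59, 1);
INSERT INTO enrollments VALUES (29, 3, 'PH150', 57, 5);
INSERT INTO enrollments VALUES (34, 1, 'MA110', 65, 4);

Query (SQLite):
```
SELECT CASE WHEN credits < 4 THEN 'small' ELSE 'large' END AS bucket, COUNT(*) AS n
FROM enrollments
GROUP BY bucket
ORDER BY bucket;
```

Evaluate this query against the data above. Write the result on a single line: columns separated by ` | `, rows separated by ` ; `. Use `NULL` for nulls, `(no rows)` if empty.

Bucket rows by credits < 4 → 'small' else 'large'; count each bucket.

large | 4 ; small | 7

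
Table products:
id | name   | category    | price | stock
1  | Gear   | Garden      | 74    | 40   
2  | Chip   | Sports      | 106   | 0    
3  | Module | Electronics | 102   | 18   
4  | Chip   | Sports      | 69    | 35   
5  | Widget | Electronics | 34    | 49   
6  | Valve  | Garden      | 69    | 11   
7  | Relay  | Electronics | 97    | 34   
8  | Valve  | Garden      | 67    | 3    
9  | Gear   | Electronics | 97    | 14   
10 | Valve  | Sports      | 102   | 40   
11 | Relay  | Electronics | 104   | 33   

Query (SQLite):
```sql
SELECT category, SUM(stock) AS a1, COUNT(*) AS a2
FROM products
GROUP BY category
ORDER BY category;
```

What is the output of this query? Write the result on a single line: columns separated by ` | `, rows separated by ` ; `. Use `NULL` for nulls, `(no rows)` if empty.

Electronics | 148 | 5 ; Garden | 54 | 3 ; Sports | 75 | 3

Group products by category.
Per group compute: SUM(stock), COUNT(*).
  Electronics: ids {3, 5, 7, 9, 11} → SUM(stock)=148, COUNT(*)=5
  Garden: ids {1, 6, 8} → SUM(stock)=54, COUNT(*)=3
  Sports: ids {2, 4, 10} → SUM(stock)=75, COUNT(*)=3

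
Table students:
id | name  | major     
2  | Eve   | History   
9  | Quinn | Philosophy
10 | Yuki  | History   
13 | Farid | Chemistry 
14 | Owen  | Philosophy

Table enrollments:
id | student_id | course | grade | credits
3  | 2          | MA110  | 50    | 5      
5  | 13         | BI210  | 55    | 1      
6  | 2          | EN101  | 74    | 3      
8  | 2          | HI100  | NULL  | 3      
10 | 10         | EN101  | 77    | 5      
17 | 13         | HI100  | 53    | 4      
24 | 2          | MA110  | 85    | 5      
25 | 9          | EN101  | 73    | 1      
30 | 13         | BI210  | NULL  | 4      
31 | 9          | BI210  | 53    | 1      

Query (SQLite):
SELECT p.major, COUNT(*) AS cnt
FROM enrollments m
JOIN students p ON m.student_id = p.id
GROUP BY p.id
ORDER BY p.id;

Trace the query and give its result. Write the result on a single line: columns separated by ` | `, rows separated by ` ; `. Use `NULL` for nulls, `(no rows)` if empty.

Join each enrollments row to its students via student_id.
Group joined rows by students.id; compute COUNT(*) per group.
  2: ids {3, 6, 8, 24} → COUNT(*)=4
  9: ids {25, 31} → COUNT(*)=2
  10: ids {10} → COUNT(*)=1
  13: ids {5, 17, 30} → COUNT(*)=3

History | 4 ; Philosophy | 2 ; History | 1 ; Chemistry | 3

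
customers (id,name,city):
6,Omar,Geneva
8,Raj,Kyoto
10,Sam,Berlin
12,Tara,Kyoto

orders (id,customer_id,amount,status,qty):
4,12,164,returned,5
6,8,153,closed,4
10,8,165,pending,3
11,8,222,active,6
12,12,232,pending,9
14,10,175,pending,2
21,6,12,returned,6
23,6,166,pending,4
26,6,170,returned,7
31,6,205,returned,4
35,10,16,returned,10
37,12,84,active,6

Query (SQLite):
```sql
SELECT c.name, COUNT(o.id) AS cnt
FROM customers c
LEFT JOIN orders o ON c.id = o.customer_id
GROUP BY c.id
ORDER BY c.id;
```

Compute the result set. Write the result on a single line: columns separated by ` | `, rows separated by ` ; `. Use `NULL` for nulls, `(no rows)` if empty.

Omar | 4 ; Raj | 3 ; Sam | 2 ; Tara | 3

LEFT JOIN keeps every customers row; unmatched ones get NULL for orders columns.
Group by customers.id and compute COUNT(o.id). COUNT(col) of an all-NULL group is 0.
  6: ids {21, 23, 26, 31} → COUNT(o.id)=4
  8: ids {6, 10, 11} → COUNT(o.id)=3
  10: ids {14, 35} → COUNT(o.id)=2
  12: ids {4, 12, 37} → COUNT(o.id)=3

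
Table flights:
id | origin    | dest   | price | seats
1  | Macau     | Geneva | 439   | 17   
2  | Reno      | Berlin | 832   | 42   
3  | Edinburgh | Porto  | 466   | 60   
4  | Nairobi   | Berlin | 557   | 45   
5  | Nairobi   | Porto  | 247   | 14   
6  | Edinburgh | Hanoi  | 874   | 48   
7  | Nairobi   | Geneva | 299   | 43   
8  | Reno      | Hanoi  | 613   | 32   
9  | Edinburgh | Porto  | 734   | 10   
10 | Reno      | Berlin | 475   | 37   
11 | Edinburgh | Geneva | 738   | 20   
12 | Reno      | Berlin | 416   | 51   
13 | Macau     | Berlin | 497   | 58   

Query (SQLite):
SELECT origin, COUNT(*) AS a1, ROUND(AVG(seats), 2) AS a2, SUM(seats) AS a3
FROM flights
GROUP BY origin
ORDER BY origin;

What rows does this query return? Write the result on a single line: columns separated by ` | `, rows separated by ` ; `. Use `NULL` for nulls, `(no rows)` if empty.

Edinburgh | 4 | 34.5 | 138 ; Macau | 2 | 37.5 | 75 ; Nairobi | 3 | 34 | 102 ; Reno | 4 | 40.5 | 162

Group flights by origin.
Per group compute: COUNT(*), ROUND(AVG(seats), 2), SUM(seats).
  Edinburgh: ids {3, 6, 9, 11} → COUNT(*)=4, ROUND(AVG(seats), 2)=34.5, SUM(seats)=138
  Macau: ids {1, 13} → COUNT(*)=2, ROUND(AVG(seats), 2)=37.5, SUM(seats)=75
  Nairobi: ids {4, 5, 7} → COUNT(*)=3, ROUND(AVG(seats), 2)=34, SUM(seats)=102
  Reno: ids {2, 8, 10, 12} → COUNT(*)=4, ROUND(AVG(seats), 2)=40.5, SUM(seats)=162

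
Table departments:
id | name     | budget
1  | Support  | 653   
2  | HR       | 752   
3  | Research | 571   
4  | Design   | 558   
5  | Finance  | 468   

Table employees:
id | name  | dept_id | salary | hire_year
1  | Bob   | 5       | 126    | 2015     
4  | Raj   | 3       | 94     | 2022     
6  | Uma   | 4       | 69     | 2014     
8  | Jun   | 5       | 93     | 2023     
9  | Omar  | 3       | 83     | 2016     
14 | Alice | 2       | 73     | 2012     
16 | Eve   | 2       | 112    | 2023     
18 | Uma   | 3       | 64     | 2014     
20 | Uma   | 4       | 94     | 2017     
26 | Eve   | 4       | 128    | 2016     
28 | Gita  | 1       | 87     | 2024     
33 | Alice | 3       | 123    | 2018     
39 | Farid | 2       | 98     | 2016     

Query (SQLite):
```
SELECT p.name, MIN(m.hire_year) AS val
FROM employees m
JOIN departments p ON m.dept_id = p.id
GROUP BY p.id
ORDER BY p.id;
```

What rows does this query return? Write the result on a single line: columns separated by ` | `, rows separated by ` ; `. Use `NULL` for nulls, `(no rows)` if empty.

Join each employees row to its departments via dept_id.
Group joined rows by departments.id; compute MIN(m.hire_year) per group.
  1: ids {28} → MIN(m.hire_year)=2024
  2: ids {14, 16, 39} → MIN(m.hire_year)=2012
  3: ids {4, 9, 18, 33} → MIN(m.hire_year)=2014
  4: ids {6, 20, 26} → MIN(m.hire_year)=2014
  5: ids {1, 8} → MIN(m.hire_year)=2015

Support | 2024 ; HR | 2012 ; Research | 2014 ; Design | 2014 ; Finance | 2015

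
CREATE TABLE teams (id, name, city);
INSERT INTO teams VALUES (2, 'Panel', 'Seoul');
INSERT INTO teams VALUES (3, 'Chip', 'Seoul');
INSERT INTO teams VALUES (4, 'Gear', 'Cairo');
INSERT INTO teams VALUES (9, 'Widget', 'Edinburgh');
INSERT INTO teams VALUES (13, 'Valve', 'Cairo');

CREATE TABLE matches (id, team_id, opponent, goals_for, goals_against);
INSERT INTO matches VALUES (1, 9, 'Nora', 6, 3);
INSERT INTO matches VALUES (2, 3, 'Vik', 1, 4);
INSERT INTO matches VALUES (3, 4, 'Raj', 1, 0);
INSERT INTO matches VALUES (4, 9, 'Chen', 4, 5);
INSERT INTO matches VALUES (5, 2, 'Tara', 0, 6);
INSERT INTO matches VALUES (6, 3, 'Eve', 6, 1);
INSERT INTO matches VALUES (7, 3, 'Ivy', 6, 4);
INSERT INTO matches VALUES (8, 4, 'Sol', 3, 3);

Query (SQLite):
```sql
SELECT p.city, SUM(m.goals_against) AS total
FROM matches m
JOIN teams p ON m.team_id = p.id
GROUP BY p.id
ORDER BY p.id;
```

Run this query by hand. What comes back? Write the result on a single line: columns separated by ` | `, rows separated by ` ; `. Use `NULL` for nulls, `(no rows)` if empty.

Join each matches row to its teams via team_id.
Group joined rows by teams.id; compute SUM(m.goals_against) per group.
  2: ids {5} → SUM(m.goals_against)=6
  3: ids {2, 6, 7} → SUM(m.goals_against)=9
  4: ids {3, 8} → SUM(m.goals_against)=3
  9: ids {1, 4} → SUM(m.goals_against)=8

Seoul | 6 ; Seoul | 9 ; Cairo | 3 ; Edinburgh | 8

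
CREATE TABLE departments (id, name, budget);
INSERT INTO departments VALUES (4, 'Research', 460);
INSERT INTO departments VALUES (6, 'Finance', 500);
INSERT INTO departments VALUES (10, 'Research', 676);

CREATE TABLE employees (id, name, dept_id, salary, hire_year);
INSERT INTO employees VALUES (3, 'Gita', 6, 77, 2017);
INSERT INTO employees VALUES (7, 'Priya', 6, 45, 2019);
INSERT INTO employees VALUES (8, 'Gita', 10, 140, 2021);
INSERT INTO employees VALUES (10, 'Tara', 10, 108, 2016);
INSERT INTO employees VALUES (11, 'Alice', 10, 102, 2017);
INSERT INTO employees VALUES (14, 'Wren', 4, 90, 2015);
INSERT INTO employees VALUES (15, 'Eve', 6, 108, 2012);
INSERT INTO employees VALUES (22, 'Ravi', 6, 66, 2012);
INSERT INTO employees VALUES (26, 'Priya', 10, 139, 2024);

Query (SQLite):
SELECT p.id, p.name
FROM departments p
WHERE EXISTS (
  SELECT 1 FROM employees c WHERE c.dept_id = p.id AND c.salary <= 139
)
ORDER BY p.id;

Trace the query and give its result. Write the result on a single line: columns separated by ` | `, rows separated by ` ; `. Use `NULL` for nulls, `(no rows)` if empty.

For each departments row, check whether any employees with matching dept_id has salary <= 139.
Keep rows where that is true.

4 | Research ; 6 | Finance ; 10 | Research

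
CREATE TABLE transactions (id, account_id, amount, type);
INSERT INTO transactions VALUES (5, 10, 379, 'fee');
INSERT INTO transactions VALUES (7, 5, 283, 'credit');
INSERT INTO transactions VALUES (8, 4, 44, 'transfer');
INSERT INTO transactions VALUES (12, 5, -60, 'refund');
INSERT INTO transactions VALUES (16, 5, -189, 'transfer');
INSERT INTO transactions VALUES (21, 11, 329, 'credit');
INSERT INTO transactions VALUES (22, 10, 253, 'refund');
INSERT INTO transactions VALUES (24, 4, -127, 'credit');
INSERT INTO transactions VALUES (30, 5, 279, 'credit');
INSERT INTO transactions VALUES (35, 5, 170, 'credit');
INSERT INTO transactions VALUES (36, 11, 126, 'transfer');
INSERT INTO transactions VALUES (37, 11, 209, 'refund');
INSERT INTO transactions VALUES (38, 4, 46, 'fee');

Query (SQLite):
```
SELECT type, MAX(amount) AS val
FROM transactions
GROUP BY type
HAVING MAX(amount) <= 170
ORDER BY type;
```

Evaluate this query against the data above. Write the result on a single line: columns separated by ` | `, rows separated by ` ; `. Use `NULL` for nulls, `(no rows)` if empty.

transfer | 126

Partition transactions by type; compute MAX(amount) within each group.
HAVING: keep groups where MAX(amount) <= 170.
  credit: ids {7, 21, 24, 30, 35} → MAX(amount)=329
  fee: ids {5, 38} → MAX(amount)=379
  refund: ids {12, 22, 37} → MAX(amount)=253
  transfer: ids {8, 16, 36} → MAX(amount)=126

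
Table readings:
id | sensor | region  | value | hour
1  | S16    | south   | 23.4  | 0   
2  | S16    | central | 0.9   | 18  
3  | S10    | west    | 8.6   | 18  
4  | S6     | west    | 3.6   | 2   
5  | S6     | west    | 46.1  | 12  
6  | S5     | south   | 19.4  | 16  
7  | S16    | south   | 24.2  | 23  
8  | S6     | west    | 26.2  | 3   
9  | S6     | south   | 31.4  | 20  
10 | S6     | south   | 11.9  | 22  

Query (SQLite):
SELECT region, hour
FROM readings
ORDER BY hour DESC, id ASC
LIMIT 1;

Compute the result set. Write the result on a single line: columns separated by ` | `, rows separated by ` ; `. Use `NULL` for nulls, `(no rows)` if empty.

Sort by hour desc, tiebreak id asc: (23, id=7), (22, id=10), (20, id=9), (18, id=2) …. Take first 1.

south | 23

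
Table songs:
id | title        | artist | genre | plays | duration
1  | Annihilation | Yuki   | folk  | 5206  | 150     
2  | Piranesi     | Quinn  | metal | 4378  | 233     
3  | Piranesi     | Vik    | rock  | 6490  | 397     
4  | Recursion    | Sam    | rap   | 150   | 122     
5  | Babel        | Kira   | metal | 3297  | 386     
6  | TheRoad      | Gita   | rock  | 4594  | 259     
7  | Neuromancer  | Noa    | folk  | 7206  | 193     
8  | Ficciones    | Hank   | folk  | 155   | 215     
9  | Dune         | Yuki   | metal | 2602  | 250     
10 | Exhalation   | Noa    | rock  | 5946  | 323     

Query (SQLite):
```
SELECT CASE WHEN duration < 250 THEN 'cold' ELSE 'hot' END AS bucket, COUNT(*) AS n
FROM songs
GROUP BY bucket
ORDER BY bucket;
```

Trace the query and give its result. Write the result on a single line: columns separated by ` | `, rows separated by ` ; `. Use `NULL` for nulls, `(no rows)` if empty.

Bucket rows by duration < 250 → 'cold' else 'hot'; count each bucket.

cold | 5 ; hot | 5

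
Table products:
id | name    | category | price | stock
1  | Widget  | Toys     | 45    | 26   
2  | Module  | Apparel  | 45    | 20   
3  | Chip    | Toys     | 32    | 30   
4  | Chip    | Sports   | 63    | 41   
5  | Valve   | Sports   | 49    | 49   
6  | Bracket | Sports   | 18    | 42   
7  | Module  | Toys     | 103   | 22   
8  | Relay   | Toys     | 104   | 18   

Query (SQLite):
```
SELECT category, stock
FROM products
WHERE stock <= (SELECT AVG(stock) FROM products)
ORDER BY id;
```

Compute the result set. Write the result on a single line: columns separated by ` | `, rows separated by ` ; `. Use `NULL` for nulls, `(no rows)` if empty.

Scalar subquery: AVG(stock) over all products rows = 31.0.
Keep rows where stock <= that value.

Toys | 26 ; Apparel | 20 ; Toys | 30 ; Toys | 22 ; Toys | 18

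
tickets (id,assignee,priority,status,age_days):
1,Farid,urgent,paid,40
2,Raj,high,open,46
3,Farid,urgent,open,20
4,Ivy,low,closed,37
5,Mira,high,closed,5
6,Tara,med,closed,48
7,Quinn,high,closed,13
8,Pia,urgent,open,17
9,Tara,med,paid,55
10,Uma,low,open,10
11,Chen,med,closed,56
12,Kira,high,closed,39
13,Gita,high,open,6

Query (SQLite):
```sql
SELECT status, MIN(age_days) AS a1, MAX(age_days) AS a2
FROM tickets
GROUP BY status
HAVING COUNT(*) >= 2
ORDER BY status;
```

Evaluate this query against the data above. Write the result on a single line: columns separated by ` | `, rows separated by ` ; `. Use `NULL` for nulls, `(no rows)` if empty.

closed | 5 | 56 ; open | 6 | 46 ; paid | 40 | 55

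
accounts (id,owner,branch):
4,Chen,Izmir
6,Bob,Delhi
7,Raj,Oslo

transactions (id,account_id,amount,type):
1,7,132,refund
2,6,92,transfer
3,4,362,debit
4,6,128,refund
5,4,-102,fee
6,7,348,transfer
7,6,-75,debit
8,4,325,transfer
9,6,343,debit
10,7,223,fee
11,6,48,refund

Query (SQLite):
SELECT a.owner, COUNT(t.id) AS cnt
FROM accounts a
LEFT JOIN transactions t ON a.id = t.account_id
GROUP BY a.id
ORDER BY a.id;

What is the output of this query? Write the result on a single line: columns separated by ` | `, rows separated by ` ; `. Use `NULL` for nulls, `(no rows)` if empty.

Chen | 3 ; Bob | 5 ; Raj | 3

LEFT JOIN keeps every accounts row; unmatched ones get NULL for transactions columns.
Group by accounts.id and compute COUNT(t.id). COUNT(col) of an all-NULL group is 0.
  4: ids {3, 5, 8} → COUNT(t.id)=3
  6: ids {2, 4, 7, 9, 11} → COUNT(t.id)=5
  7: ids {1, 6, 10} → COUNT(t.id)=3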